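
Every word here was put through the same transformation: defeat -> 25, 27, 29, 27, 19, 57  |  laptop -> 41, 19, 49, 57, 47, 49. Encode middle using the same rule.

43, 35, 25, 25, 41, 27

d(#4)→25 and e(#5)→27: differences scale by 2, so n = 2·pos + 17. The formula is n = 2×(alphabet index, a=1) + 17.
For middle: m=13→43, i=9→35, d=4→25, d=4→25, l=12→41, e=5→27.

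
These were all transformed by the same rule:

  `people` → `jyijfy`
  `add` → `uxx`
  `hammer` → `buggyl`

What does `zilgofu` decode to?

Compare letters: p→j is +20, e→y is +20, o→i is +20 — a constant shift. This is a Caesar cipher with shift 20.
Reversing it on zilgofu: z−20=f, i−20=o, l−20=r, g−20=m, o−20=u, f−20=l, u−20=a.

formula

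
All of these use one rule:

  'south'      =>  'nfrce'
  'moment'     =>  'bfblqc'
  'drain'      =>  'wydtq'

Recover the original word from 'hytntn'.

crisis

s(18)→n(13) and o(14)→f(5) fit y≡15x+3 (mod 26); the inverse of 15 mod 26 is 7. Treating letters as 0–25, the rule is x ↦ 15x + 3 (mod 26).
Decoding hytntn: h(7)→7·(7−3)≡2=c; y(24)→7·(24−3)≡17=r; t(19)→7·(19−3)≡8=i; n(13)→7·(13−3)≡18=s; t(19)→7·(19−3)≡8=i; n(13)→7·(13−3)≡18=s (all mod 26).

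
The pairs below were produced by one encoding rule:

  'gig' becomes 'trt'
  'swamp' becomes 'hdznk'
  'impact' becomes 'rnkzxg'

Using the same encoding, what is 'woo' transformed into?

Each pair mirrors across the alphabet (g↔t, i↔r, g↔t): positions sum to 25. This is the alphabet-reversal cipher (Atbash): a becomes z, b becomes y, etc.
Applying it to woo: w↔d, o↔l, o↔l.

dll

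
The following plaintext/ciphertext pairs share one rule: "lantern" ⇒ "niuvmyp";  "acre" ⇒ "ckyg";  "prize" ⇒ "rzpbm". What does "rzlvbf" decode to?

Shifts by position in lantern: pos 0: l→n (+2), pos 1: a→i (+8), pos 2: n→u (+7), pos 3: t→v (+2), pos 4: e→m (+8), pos 5: r→y (+7) — repeating every 3. The shifts repeat in a cycle of length 3: positions 0,1,… shift by +2, +8, +7, then the pattern repeats.
Decoding rzlvbf: r−2=p, z−8=r, l−7=e, v−2=t, b−8=t, f−7=y.

pretty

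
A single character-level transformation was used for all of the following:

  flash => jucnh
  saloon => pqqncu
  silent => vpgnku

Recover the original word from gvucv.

taste

The output letters match the input read backwards, each shifted +2: flash reversed is hsalf. The word is reversed, then every letter is shifted forward by 2.
Undoing it on gvucv: shift back: g−2=e, v−2=t, u−2=s, c−2=a, v−2=t → etsat; then reverse → taste.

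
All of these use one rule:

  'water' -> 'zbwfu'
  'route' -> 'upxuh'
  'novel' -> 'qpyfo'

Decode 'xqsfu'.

upper

Shifts by position in water: pos 0: w→z (+3), pos 1: a→b (+1), pos 2: t→w (+3), pos 3: e→f (+1) — repeating every 2. A repeating key of period 2 is used — shifts +3, +1 over and over.
Decoding xqsfu: x−3=u, q−1=p, s−3=p, f−1=e, u−3=r.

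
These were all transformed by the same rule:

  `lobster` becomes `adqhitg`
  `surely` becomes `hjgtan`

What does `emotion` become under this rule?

It's a constant shift of +15 (ROT15).
On emotion: e+15=t, m+15=b, o+15=d, t+15=i, i+15=x, o+15=d, n+15=c.

tbdixdc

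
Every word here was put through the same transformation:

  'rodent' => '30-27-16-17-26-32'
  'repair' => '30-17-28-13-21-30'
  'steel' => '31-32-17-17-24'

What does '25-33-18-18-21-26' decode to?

muffin

r is letter #18 and maps to 30: an offset of 12. Letters become their 1-based position plus 12 (so a→13, b→14, …).
Reversing it on 25-33-18-18-21-26: 25→(25−12)÷1=13=m, 33→(33−12)÷1=21=u, 18→(18−12)÷1=6=f, 18→(18−12)÷1=6=f, 21→(21−12)÷1=9=i, 26→(26−12)÷1=14=n.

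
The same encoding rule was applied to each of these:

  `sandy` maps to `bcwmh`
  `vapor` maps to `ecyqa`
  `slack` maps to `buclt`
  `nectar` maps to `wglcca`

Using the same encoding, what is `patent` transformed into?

Vowels shift forward by 2 and consonants shift forward by 9.
Applying it to patent: p(cons)+9=y, a(vowel)+2=c, t(cons)+9=c, e(vowel)+2=g, n(cons)+9=w, t(cons)+9=c.

yccgwc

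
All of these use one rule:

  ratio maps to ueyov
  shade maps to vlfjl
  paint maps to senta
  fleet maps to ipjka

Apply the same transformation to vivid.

In ratio: r→u is +3, a→e is +4, t→y is +5, i→o is +6 — the shift increases by 1 each position. Each letter shifts forward by (position + 3), i.e. 3, 4, 5, … — the shift grows by one for each successive letter.
For vivid: v+3=y, i+4=m, v+5=a, i+6=o, d+7=k.

ymaok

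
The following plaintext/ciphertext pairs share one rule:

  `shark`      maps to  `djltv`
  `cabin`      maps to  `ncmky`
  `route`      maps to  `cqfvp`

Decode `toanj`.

A repeating key of period 2 is used — shifts +11, +2 over and over.
Undoing it on toanj: t−11=i, o−2=m, a−11=p, n−2=l, j−11=y.

imply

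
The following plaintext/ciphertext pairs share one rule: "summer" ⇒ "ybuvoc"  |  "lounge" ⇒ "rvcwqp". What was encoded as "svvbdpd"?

In summer: s→y is +6, u→b is +7, m→u is +8, m→v is +9 — the shift increases by 1 each position. Letter i (0-indexed) is shifted by i+6, so successive shifts are 6, 7, 8, ….
Decoding svvbdpd: s−6=m, v−7=o, v−8=n, b−9=s, d−10=t, p−11=e, d−12=r.

monster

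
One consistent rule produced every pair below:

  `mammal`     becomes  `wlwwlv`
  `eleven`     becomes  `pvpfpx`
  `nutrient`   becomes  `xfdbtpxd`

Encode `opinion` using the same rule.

zztxtzx

The shift depends on letter class: consonant m→w is +10, but vowel a→l is +11. The rule splits by letter class: vowels +11, consonants +10.
For opinion: o(vowel)+11=z, p(cons)+10=z, i(vowel)+11=t, n(cons)+10=x, i(vowel)+11=t, o(vowel)+11=z, n(cons)+10=x.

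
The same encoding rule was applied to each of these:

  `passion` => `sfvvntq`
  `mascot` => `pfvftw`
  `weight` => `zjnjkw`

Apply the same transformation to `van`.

yfq

Vowels shift forward by 5 and consonants shift forward by 3.
Applying it to van: v(cons)+3=y, a(vowel)+5=f, n(cons)+3=q.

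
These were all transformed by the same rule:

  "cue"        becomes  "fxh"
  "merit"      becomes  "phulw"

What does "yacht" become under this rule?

Compare letters: c→f is +3, u→x is +3, e→h is +3 — a constant shift. This is a Caesar cipher with shift 3.
Applying it to yacht: y+3=b, a+3=d, c+3=f, h+3=k, t+3=w.

bdfkw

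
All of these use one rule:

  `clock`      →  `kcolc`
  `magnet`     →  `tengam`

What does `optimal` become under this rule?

lamitpo

The output letters match the input read backwards: clock reversed is kcolc. The word is simply reversed.
On optimal: reverse → lamitpo.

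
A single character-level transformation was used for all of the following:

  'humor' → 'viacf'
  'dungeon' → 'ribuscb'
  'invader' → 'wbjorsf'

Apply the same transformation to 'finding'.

Compare letters: h→v is +14, u→i is +14, m→a is +14 — a constant shift. Every letter moves 14 places later in the alphabet, wrapping around z→a.
On finding: f+14=t, i+14=w, n+14=b, d+14=r, i+14=w, n+14=b, g+14=u.

twbrwbu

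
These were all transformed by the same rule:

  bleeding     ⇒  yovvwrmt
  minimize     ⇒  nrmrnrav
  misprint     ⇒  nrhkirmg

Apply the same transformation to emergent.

Each pair mirrors across the alphabet (b↔y, l↔o, e↔v): positions sum to 25. This is the alphabet-reversal cipher (Atbash): a becomes z, b becomes y, etc.
For emergent: e↔v, m↔n, e↔v, r↔i, g↔t, e↔v, n↔m, t↔g.

vnvitvmg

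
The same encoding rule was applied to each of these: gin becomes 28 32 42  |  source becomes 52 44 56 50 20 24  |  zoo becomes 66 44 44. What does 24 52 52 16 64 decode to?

The formula is n = 2×(alphabet index, a=1) + 14.
Reversing it on 24 52 52 16 64: 24→(24−14)÷2=5=e, 52→(52−14)÷2=19=s, 52→(52−14)÷2=19=s, 16→(16−14)÷2=1=a, 64→(64−14)÷2=25=y.

essay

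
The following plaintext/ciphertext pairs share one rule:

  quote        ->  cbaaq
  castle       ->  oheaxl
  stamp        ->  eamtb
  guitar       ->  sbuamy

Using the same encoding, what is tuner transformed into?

Shifts by position in quote: pos 0: q→c (+12), pos 1: u→b (+7), pos 2: o→a (+12), pos 3: t→a (+7) — repeating every 2. The shifts repeat in a cycle of length 2: positions 0,1,… shift by +12, +7, then the pattern repeats.
On tuner: t+12=f, u+7=b, n+12=z, e+7=l, r+12=d.

fbzld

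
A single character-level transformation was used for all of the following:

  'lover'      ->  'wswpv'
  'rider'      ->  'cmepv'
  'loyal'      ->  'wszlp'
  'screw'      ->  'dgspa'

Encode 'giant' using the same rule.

rmbyx

Shifts by position in lover: pos 0: l→w (+11), pos 1: o→s (+4), pos 2: v→w (+1), pos 3: e→p (+11), pos 4: r→v (+4) — repeating every 3. It's a Vigenère-style cipher with numeric key [11,4,1]: position i shifts by key[i mod 3].
For giant: g+11=r, i+4=m, a+1=b, n+11=y, t+4=x.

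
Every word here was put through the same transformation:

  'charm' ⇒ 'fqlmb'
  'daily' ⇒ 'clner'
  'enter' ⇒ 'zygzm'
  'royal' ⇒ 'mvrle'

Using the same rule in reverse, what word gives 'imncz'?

bride

c(2)→f(5) and h(7)→q(16) fit y≡23x+11 (mod 26); the inverse of 23 mod 26 is 17. This is an affine cipher: with a=0,…,z=25, each position x becomes (23x+11) mod 26.
Undoing it on imncz: i(8)→17·(8−11)≡1=b; m(12)→17·(12−11)≡17=r; n(13)→17·(13−11)≡8=i; c(2)→17·(2−11)≡3=d; z(25)→17·(25−11)≡4=e (all mod 26).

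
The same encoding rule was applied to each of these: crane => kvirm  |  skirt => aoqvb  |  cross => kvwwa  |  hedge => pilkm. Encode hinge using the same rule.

The shifts repeat in a cycle of length 2: positions 0,1,… shift by +8, +4, then the pattern repeats.
For hinge: h+8=p, i+4=m, n+8=v, g+4=k, e+8=m.

pmvkm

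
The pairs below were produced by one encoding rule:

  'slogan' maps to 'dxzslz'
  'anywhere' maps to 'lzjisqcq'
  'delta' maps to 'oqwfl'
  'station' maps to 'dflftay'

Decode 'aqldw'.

pearl

The shifts repeat in a cycle of length 2: positions 0,1,… shift by +11, +12, then the pattern repeats.
Reversing it on aqldw: a−11=p, q−12=e, l−11=a, d−12=r, w−11=l.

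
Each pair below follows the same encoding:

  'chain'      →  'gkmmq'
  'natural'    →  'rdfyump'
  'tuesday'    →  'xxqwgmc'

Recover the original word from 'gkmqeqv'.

chamber

Shifts by position in chain: pos 0: c→g (+4), pos 1: h→k (+3), pos 2: a→m (+12), pos 3: i→m (+4), pos 4: n→q (+3) — repeating every 3. A repeating key of period 3 is used — shifts +4, +3, +12 over and over.
Undoing it on gkmqeqv: g−4=c, k−3=h, m−12=a, q−4=m, e−3=b, q−12=e, v−4=r.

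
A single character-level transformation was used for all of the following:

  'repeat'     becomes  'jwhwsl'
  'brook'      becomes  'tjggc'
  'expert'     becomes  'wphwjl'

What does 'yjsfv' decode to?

Compare letters: r→j is +18, e→w is +18, p→h is +18 — a constant shift. Every letter moves 18 places later in the alphabet, wrapping around z→a.
Reversing it on yjsfv: y−18=g, j−18=r, s−18=a, f−18=n, v−18=d.

grand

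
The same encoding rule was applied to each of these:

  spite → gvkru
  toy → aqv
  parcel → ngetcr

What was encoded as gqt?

roe

The output letters match the input read backwards, each shifted +2: spite reversed is etips. Read the word backwards and shift each letter +2.
Reversing it on gqt: shift back: g−2=e, q−2=o, t−2=r → eor; then reverse → roe.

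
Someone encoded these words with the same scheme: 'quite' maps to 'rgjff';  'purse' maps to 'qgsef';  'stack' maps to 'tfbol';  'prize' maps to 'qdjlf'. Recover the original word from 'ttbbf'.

shape

Shifts by position in quite: pos 0: q→r (+1), pos 1: u→g (+12), pos 2: i→j (+1), pos 3: t→f (+12) — repeating every 2. The shifts repeat in a cycle of length 2: positions 0,1,… shift by +1, +12, then the pattern repeats.
Decoding ttbbf: t−1=s, t−12=h, b−1=a, b−12=p, f−1=e.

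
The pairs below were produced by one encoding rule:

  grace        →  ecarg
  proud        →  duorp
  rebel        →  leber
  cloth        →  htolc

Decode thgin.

night

The output letters match the input read backwards: grace reversed is ecarg. It's just the letters in reverse order.
Decoding thgin: then reverse → night.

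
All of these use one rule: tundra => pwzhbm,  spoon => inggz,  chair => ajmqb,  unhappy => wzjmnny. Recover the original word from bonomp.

repeat

Treating letters as 0–25, the rule is x ↦ 7x + 12 (mod 26).
Reversing it on bonomp: b(1)→15·(1−12)≡17=r; o(14)→15·(14−12)≡4=e; n(13)→15·(13−12)≡15=p; o(14)→15·(14−12)≡4=e; m(12)→15·(12−12)≡0=a; p(15)→15·(15−12)≡19=t (all mod 26).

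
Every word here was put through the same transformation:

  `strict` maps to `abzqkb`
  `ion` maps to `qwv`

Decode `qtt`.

ill

Compare letters: s→a is +8, t→b is +8, r→z is +8 — a constant shift. This is a Caesar cipher with shift 8.
Decoding qtt: q−8=i, t−8=l, t−8=l.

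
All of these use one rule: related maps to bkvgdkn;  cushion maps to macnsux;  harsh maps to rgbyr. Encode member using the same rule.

Shifts by position in related: pos 0: r→b (+10), pos 1: e→k (+6), pos 2: l→v (+10), pos 3: a→g (+6) — repeating every 2. A repeating key of period 2 is used — shifts +10, +6 over and over.
For member: m+10=w, e+6=k, m+10=w, b+6=h, e+10=o, r+6=x.

wkwhox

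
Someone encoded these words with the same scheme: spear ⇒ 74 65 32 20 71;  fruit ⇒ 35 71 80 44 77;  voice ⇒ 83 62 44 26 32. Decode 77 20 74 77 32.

taste

s(#19)→74 and p(#16)→65: differences scale by 3, so n = 3·pos + 17. With a=1..z=26, the number is 3·pos + 17.
Undoing it on 77 20 74 77 32: 77→(77−17)÷3=20=t, 20→(20−17)÷3=1=a, 74→(74−17)÷3=19=s, 77→(77−17)÷3=20=t, 32→(32−17)÷3=5=e.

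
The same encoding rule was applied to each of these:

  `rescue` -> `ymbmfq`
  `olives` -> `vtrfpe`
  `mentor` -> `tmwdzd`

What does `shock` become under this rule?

zpxmv

In rescue: r→y is +7, e→m is +8, s→b is +9, c→m is +10 — the shift increases by 1 each position. Each letter shifts forward by (position + 7), i.e. 7, 8, 9, … — the shift grows by one for each successive letter.
For shock: s+7=z, h+8=p, o+9=x, c+10=m, k+11=v.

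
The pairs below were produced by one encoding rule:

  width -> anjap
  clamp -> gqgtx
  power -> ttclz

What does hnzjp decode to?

In width: w→a is +4, i→n is +5, d→j is +6, t→a is +7 — the shift increases by 1 each position. The shift increases by 1 at each position, starting from +4: 4, 5, 6, ….
Undoing it on hnzjp: h−4=d, n−5=i, z−6=t, j−7=c, p−8=h.

ditch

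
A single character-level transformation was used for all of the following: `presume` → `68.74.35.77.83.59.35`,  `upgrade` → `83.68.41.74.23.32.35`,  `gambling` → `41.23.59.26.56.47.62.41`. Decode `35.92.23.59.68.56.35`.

p(#16)→68 and r(#18)→74: differences scale by 3, so n = 3·pos + 20. With a=1..z=26, the number is 3·pos + 20.
Decoding 35.92.23.59.68.56.35: 35→(35−20)÷3=5=e, 92→(92−20)÷3=24=x, 23→(23−20)÷3=1=a, 59→(59−20)÷3=13=m, 68→(68−20)÷3=16=p, 56→(56−20)÷3=12=l, 35→(35−20)÷3=5=e.

example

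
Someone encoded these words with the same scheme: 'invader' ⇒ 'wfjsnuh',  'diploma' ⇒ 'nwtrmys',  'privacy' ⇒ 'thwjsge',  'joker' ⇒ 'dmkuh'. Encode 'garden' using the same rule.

ishnuf

This is an affine cipher: with a=0,…,z=25, each position x becomes (7x+18) mod 26.
On garden: g(6)→7·6+18≡8=i; a(0)→7·0+18≡18=s; r(17)→7·17+18≡7=h; d(3)→7·3+18≡13=n; e(4)→7·4+18≡20=u; n(13)→7·13+18≡5=f (all mod 26).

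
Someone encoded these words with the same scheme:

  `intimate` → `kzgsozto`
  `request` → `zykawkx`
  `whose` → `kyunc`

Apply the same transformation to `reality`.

ezorgkx

The output letters match the input read backwards, each shifted +6: intimate reversed is etamitni. Read the word backwards and shift each letter +6.
On reality: reverse → ytilaer; then shift: y+6=e, t+6=z, i+6=o, l+6=r, a+6=g, e+6=k, r+6=x.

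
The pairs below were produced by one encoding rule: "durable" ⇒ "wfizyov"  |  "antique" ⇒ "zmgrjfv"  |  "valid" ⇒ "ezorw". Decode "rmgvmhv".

intense

This is the alphabet-reversal cipher (Atbash): a becomes z, b becomes y, etc.
Reversing it on rmgvmhv: r↔i, m↔n, g↔t, v↔e, m↔n, h↔s, v↔e.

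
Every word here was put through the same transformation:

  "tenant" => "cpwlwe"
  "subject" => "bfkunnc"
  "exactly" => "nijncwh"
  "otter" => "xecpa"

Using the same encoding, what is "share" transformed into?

bsjcn

Shifts by position in tenant: pos 0: t→c (+9), pos 1: e→p (+11), pos 2: n→w (+9), pos 3: a→l (+11) — repeating every 2. The shifts repeat in a cycle of length 2: positions 0,1,… shift by +9, +11, then the pattern repeats.
Applying it to share: s+9=b, h+11=s, a+9=j, r+11=c, e+9=n.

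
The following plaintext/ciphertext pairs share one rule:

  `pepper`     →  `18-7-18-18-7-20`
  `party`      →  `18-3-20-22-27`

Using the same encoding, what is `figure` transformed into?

8-11-9-23-20-7

Letters become their 1-based position plus 2 (so a→3, b→4, …).
Applying it to figure: f=6→8, i=9→11, g=7→9, u=21→23, r=18→20, e=5→7.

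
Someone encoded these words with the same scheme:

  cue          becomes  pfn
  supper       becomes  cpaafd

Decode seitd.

sixth

The output letters match the input read backwards, each shifted +11: cue reversed is euc. The word is reversed, then every letter is shifted forward by 11.
Decoding seitd: shift back: s−11=h, e−11=t, i−11=x, t−11=i, d−11=s → htxis; then reverse → sixth.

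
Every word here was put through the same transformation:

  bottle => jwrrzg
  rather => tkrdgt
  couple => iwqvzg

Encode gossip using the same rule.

b(1)→j(9) and o(14)→w(22) fit y≡25x+10 (mod 26); the inverse of 25 mod 26 is 25. This is an affine cipher: with a=0,…,z=25, each position x becomes (25x+10) mod 26.
For gossip: g(6)→25·6+10≡4=e; o(14)→25·14+10≡22=w; s(18)→25·18+10≡18=s; s(18)→25·18+10≡18=s; i(8)→25·8+10≡2=c; p(15)→25·15+10≡21=v (all mod 26).

ewsscv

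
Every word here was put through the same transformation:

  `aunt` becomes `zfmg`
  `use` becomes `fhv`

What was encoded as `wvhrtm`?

design

This is the alphabet-reversal cipher (Atbash): a becomes z, b becomes y, etc.
Reversing it on wvhrtm: w↔d, v↔e, h↔s, r↔i, t↔g, m↔n.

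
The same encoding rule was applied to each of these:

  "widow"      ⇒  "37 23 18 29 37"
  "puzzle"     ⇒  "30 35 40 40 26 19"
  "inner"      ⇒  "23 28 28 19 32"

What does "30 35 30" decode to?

pup

w is letter #23 and maps to 37: an offset of 14. Each letter is replaced by its alphabet position (a=1..z=26) + 14.
Reversing it on 30 35 30: 30→(30−14)÷1=16=p, 35→(35−14)÷1=21=u, 30→(30−14)÷1=16=p.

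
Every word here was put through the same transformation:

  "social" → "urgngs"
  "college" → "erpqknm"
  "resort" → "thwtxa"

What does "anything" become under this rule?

Each letter shifts forward by (position + 2), i.e. 2, 3, 4, … — the shift grows by one for each successive letter.
Applying it to anything: a+2=c, n+3=q, y+4=c, t+5=y, h+6=n, i+7=p, n+8=v, g+9=p.

cqcynpvp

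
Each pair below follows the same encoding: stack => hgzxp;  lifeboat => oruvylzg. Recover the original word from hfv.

Letters are reflected about the middle of the alphabet (position → 25−position): Atbash.
Reversing it on hfv: h↔s, f↔u, v↔e.

sue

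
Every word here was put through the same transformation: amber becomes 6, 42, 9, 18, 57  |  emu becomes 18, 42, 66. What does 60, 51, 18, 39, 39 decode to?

spell

a(#1)→6 and m(#13)→42: differences scale by 3, so n = 3·pos + 3. With a=1..z=26, the number is 3·pos + 3.
Decoding 60, 51, 18, 39, 39: 60→(60−3)÷3=19=s, 51→(51−3)÷3=16=p, 18→(18−3)÷3=5=e, 39→(39−3)÷3=12=l, 39→(39−3)÷3=12=l.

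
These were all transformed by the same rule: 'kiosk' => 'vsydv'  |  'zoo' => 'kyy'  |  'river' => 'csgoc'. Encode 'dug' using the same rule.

oer

Vowels shift forward by 10 and consonants shift forward by 11.
For dug: d(cons)+11=o, u(vowel)+10=e, g(cons)+11=r.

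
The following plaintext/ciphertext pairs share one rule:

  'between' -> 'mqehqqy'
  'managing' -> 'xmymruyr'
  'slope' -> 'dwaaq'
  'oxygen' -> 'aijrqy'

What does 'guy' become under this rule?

The shift depends on letter class: consonant b→m is +11, but vowel e→q is +12. The rule splits by letter class: vowels +12, consonants +11.
For guy: g(cons)+11=r, u(vowel)+12=g, y(cons)+11=j.

rgj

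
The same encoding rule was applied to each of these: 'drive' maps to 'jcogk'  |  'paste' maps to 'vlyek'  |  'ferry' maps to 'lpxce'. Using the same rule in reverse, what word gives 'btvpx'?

viper

Shifts by position in drive: pos 0: d→j (+6), pos 1: r→c (+11), pos 2: i→o (+6), pos 3: v→g (+11) — repeating every 2. A repeating key of period 2 is used — shifts +6, +11 over and over.
Decoding btvpx: b−6=v, t−11=i, v−6=p, p−11=e, x−6=r.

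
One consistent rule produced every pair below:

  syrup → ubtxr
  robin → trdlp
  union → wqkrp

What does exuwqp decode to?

custom

Shifts by position in syrup: pos 0: s→u (+2), pos 1: y→b (+3), pos 2: r→t (+2), pos 3: u→x (+3) — repeating every 2. A repeating key of period 2 is used — shifts +2, +3 over and over.
Undoing it on exuwqp: e−2=c, x−3=u, u−2=s, w−3=t, q−2=o, p−3=m.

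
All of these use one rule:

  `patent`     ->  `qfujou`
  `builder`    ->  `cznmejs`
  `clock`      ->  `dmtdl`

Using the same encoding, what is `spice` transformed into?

Two shifts are in play — +5 for a/e/i/o/u, +1 for every other letter.
Applying it to spice: s(cons)+1=t, p(cons)+1=q, i(vowel)+5=n, c(cons)+1=d, e(vowel)+5=j.

tqndj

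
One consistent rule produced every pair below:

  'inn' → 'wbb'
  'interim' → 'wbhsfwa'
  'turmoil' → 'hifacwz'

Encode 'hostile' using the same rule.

vcghwzs

Compare letters: i→w is +14, n→b is +14, n→b is +14 — a constant shift. It's a constant shift of +14 (ROT14).
For hostile: h+14=v, o+14=c, s+14=g, t+14=h, i+14=w, l+14=z, e+14=s.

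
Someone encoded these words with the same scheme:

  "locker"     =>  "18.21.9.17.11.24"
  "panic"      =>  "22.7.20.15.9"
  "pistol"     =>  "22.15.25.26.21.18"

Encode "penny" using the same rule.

22.11.20.20.31

l is letter #12 and maps to 18: an offset of 6. The number is (letter's place in the alphabet, a=1) + 6.
On penny: p=16→22, e=5→11, n=14→20, n=14→20, y=25→31.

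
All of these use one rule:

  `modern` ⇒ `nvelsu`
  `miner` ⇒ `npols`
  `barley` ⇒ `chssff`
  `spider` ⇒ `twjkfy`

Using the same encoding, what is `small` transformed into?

ttbsm

Shifts by position in modern: pos 0: m→n (+1), pos 1: o→v (+7), pos 2: d→e (+1), pos 3: e→l (+7) — repeating every 2. The shifts repeat in a cycle of length 2: positions 0,1,… shift by +1, +7, then the pattern repeats.
On small: s+1=t, m+7=t, a+1=b, l+7=s, l+1=m.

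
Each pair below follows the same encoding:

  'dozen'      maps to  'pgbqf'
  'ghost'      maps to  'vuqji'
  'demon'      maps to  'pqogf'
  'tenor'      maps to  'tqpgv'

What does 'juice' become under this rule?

Two steps: reverse the string, then apply a Caesar shift of +2.
On juice: reverse → eciuj; then shift: e+2=g, c+2=e, i+2=k, u+2=w, j+2=l.

gekwl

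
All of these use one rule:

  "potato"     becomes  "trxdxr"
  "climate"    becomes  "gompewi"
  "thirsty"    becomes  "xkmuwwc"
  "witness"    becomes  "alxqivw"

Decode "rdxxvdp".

natural

A repeating key of period 2 is used — shifts +4, +3 over and over.
Undoing it on rdxxvdp: r−4=n, d−3=a, x−4=t, x−3=u, v−4=r, d−3=a, p−4=l.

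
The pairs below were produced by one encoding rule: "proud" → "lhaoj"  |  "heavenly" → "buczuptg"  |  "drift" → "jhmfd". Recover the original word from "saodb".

south

This is an affine cipher: with a=0,…,z=25, each position x becomes (11x+2) mod 26.
Undoing it on saodb: s(18)→19·(18−2)≡18=s; a(0)→19·(0−2)≡14=o; o(14)→19·(14−2)≡20=u; d(3)→19·(3−2)≡19=t; b(1)→19·(1−2)≡7=h (all mod 26).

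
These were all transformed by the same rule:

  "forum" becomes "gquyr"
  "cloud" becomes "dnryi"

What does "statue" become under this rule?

tvdxzk

In forum: f→g is +1, o→q is +2, r→u is +3, u→y is +4 — the shift increases by 1 each position. Each letter shifts forward by (position + 1), i.e. 1, 2, 3, … — the shift grows by one for each successive letter.
On statue: s+1=t, t+2=v, a+3=d, t+4=x, u+5=z, e+6=k.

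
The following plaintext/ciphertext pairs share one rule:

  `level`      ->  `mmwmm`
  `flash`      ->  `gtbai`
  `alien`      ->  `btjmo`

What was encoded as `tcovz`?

Shifts by position in level: pos 0: l→m (+1), pos 1: e→m (+8), pos 2: v→w (+1), pos 3: e→m (+8) — repeating every 2. It's a Vigenère-style cipher with numeric key [1,8]: position i shifts by key[i mod 2].
Reversing it on tcovz: t−1=s, c−8=u, o−1=n, v−8=n, z−1=y.

sunny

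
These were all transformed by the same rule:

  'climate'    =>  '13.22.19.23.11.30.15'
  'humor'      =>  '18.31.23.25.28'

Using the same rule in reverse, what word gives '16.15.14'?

fed

c is letter #3 and maps to 13: an offset of 10. Letters become their 1-based position plus 10 (so a→11, b→12, …).
Reversing it on 16.15.14: 16→(16−10)÷1=6=f, 15→(15−10)÷1=5=e, 14→(14−10)÷1=4=d.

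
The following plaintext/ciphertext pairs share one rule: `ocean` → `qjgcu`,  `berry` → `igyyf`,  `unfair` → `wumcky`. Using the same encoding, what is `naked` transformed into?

The rule splits by letter class: vowels +2, consonants +7.
For naked: n(cons)+7=u, a(vowel)+2=c, k(cons)+7=r, e(vowel)+2=g, d(cons)+7=k.

ucrgk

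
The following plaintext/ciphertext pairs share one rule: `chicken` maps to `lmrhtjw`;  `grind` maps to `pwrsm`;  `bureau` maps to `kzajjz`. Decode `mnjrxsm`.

diamond

Shifts by position in chicken: pos 0: c→l (+9), pos 1: h→m (+5), pos 2: i→r (+9), pos 3: c→h (+5) — repeating every 2. The shifts repeat in a cycle of length 2: positions 0,1,… shift by +9, +5, then the pattern repeats.
Reversing it on mnjrxsm: m−9=d, n−5=i, j−9=a, r−5=m, x−9=o, s−5=n, m−9=d.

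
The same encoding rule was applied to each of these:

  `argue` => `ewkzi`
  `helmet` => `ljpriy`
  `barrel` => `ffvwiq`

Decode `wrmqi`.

It's a Vigenère-style cipher with numeric key [4,5]: position i shifts by key[i mod 2].
Undoing it on wrmqi: w−4=s, r−5=m, m−4=i, q−5=l, i−4=e.

smile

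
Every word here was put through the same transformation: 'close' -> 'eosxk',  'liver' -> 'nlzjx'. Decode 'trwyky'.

roster

The shift increases by 1 at each position, starting from +2: 2, 3, 4, ….
Decoding trwyky: t−2=r, r−3=o, w−4=s, y−5=t, k−6=e, y−7=r.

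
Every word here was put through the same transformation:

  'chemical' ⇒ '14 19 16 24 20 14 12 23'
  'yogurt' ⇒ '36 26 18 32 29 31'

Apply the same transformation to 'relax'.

c is letter #3 and maps to 14: an offset of 11. Each letter is replaced by its alphabet position (a=1..z=26) + 11.
Applying it to relax: r=18→29, e=5→16, l=12→23, a=1→12, x=24→35.

29 16 23 12 35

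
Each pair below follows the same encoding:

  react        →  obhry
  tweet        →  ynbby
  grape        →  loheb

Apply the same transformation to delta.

wbkyh

r(17)→o(14) and e(4)→b(1) fit y≡5x+7 (mod 26); the inverse of 5 mod 26 is 21. This is an affine cipher: with a=0,…,z=25, each position x becomes (5x+7) mod 26.
On delta: d(3)→5·3+7≡22=w; e(4)→5·4+7≡1=b; l(11)→5·11+7≡10=k; t(19)→5·19+7≡24=y; a(0)→5·0+7≡7=h (all mod 26).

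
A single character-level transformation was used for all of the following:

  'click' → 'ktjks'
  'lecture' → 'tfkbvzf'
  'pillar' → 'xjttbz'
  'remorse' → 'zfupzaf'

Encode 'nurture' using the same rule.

vvzbvzf

The shift depends on letter class: consonant c→k is +8, but vowel i→j is +1. Two shifts are in play — +1 for a/e/i/o/u, +8 for every other letter.
On nurture: n(cons)+8=v, u(vowel)+1=v, r(cons)+8=z, t(cons)+8=b, u(vowel)+1=v, r(cons)+8=z, e(vowel)+1=f.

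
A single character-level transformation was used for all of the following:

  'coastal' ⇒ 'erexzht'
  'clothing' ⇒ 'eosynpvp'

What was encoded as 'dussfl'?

The shift increases by 1 at each position, starting from +2: 2, 3, 4, ….
Reversing it on dussfl: d−2=b, u−3=r, s−4=o, s−5=n, f−6=z, l−7=e.

bronze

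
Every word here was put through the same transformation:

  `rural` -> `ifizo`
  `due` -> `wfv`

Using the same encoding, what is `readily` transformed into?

Each pair mirrors across the alphabet (r↔i, u↔f, r↔i): positions sum to 25. Each letter is replaced by its mirror in the alphabet: a↔z, b↔y, c↔x, and so on (the Atbash cipher).
For readily: r↔i, e↔v, a↔z, d↔w, i↔r, l↔o, y↔b.

ivzwrob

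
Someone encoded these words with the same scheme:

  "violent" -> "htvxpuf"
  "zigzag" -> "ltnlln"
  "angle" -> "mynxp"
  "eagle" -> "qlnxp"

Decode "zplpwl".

needle

A repeating key of period 3 is used — shifts +12, +11, +7 over and over.
Decoding zplpwl: z−12=n, p−11=e, l−7=e, p−12=d, w−11=l, l−7=e.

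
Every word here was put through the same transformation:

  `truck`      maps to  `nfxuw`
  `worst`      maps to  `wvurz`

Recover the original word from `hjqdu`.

range

Two steps: reverse the string, then apply a Caesar shift of +3.
Undoing it on hjqdu: shift back: h−3=e, j−3=g, q−3=n, d−3=a, u−3=r → egnar; then reverse → range.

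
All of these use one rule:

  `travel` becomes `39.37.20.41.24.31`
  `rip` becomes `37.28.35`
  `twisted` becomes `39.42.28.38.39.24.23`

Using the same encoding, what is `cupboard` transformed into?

22.40.35.21.34.20.37.23

t is letter #20 and maps to 39: an offset of 19. The number is (letter's place in the alphabet, a=1) + 19.
On cupboard: c=3→22, u=21→40, p=16→35, b=2→21, o=15→34, a=1→20, r=18→37, d=4→23.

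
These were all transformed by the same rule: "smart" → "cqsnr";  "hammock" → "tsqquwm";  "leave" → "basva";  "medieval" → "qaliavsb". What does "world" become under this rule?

s(18)→c(2) and m(12)→q(16) fit y≡15x+18 (mod 26); the inverse of 15 mod 26 is 7. Each letter's alphabet position (a=0..z=25) is mapped through 15·x+18 mod 26 — an affine cipher.
For world: w(22)→15·22+18≡10=k; o(14)→15·14+18≡20=u; r(17)→15·17+18≡13=n; l(11)→15·11+18≡1=b; d(3)→15·3+18≡11=l (all mod 26).

kunbl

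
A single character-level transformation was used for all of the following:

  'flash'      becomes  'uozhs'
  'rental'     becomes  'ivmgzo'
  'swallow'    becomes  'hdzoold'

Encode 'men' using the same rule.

nvm

Each pair mirrors across the alphabet (f↔u, l↔o, a↔z): positions sum to 25. This is the alphabet-reversal cipher (Atbash): a becomes z, b becomes y, etc.
Applying it to men: m↔n, e↔v, n↔m.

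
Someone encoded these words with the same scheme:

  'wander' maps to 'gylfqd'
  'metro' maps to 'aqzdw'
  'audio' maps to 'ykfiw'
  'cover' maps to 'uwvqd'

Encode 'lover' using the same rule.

Each letter's alphabet position (a=0..z=25) is mapped through 11·x+24 mod 26 — an affine cipher.
For lover: l(11)→11·11+24≡15=p; o(14)→11·14+24≡22=w; v(21)→11·21+24≡21=v; e(4)→11·4+24≡16=q; r(17)→11·17+24≡3=d (all mod 26).

pwvqd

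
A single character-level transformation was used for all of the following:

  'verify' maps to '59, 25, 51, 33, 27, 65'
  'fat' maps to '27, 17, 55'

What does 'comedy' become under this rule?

Each letter becomes 2×(its alphabet position, a=1..z=26) + 15.
Applying it to comedy: c=3→21, o=15→45, m=13→41, e=5→25, d=4→23, y=25→65.

21, 45, 41, 25, 23, 65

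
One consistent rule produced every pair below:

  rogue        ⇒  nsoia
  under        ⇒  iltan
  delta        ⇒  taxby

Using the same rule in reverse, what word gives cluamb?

This is an affine cipher: with a=0,…,z=25, each position x becomes (7x+24) mod 26.
Decoding cluamb: c(2)→15·(2−24)≡8=i; l(11)→15·(11−24)≡13=n; u(20)→15·(20−24)≡18=s; a(0)→15·(0−24)≡4=e; m(12)→15·(12−24)≡2=c; b(1)→15·(1−24)≡19=t (all mod 26).

insect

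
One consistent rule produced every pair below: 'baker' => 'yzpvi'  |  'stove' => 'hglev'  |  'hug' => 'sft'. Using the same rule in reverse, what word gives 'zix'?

Each pair mirrors across the alphabet (b↔y, a↔z, k↔p): positions sum to 25. Letters are reflected about the middle of the alphabet (position → 25−position): Atbash.
Decoding zix: z↔a, i↔r, x↔c.

arc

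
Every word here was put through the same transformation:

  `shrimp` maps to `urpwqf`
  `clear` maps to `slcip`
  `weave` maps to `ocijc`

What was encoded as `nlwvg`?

s(18)→u(20) and h(7)→r(17) fit y≡5x+8 (mod 26); the inverse of 5 mod 26 is 21. Treating letters as 0–25, the rule is x ↦ 5x + 8 (mod 26).
Decoding nlwvg: n(13)→21·(13−8)≡1=b; l(11)→21·(11−8)≡11=l; w(22)→21·(22−8)≡8=i; v(21)→21·(21−8)≡13=n; g(6)→21·(6−8)≡10=k (all mod 26).

blink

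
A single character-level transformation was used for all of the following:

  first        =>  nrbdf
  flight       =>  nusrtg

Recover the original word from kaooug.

In first: f→n is +8, i→r is +9, r→b is +10, s→d is +11 — the shift increases by 1 each position. Each letter shifts forward by (position + 8), i.e. 8, 9, 10, … — the shift grows by one for each successive letter.
Undoing it on kaooug: k−8=c, a−9=r, o−10=e, o−11=d, u−12=i, g−13=t.

credit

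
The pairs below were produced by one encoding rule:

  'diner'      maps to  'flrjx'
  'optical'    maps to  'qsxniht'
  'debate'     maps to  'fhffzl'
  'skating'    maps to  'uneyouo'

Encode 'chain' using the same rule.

ekent

In diner: d→f is +2, i→l is +3, n→r is +4, e→j is +5 — the shift increases by 1 each position. Each letter shifts forward by (position + 2), i.e. 2, 3, 4, … — the shift grows by one for each successive letter.
On chain: c+2=e, h+3=k, a+4=e, i+5=n, n+6=t.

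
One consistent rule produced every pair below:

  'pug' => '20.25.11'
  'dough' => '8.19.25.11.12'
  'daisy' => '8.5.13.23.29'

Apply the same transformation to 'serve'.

23.9.22.26.9

p is letter #16 and maps to 20: an offset of 4. Letters become their 1-based position plus 4 (so a→5, b→6, …).
Applying it to serve: s=19→23, e=5→9, r=18→22, v=22→26, e=5→9.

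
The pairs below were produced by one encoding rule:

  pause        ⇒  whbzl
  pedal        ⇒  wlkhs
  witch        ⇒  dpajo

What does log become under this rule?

svn

Compare letters: p→w is +7, a→h is +7, u→b is +7 — a constant shift. It's a constant shift of +7 (ROT7).
On log: l+7=s, o+7=v, g+7=n.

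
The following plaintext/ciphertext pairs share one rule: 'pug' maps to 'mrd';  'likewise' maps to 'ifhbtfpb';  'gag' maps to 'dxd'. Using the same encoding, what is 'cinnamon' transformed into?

zfkkxjlk

Each letter is shifted forward by 23 in the alphabet (a Caesar shift of +23).
On cinnamon: c+23=z, i+23=f, n+23=k, n+23=k, a+23=x, m+23=j, o+23=l, n+23=k.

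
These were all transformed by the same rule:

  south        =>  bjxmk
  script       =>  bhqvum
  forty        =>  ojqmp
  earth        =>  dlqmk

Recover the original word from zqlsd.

s(18)→b(1) and o(14)→j(9) fit y≡11x+11 (mod 26); the inverse of 11 mod 26 is 19. Treating letters as 0–25, the rule is x ↦ 11x + 11 (mod 26).
Decoding zqlsd: z(25)→19·(25−11)≡6=g; q(16)→19·(16−11)≡17=r; l(11)→19·(11−11)≡0=a; s(18)→19·(18−11)≡3=d; d(3)→19·(3−11)≡4=e (all mod 26).

grade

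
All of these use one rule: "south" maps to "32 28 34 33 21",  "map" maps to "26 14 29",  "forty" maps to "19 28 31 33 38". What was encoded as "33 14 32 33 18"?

s is letter #19 and maps to 32: an offset of 13. Letters become their 1-based position plus 13 (so a→14, b→15, …).
Undoing it on 33 14 32 33 18: 33→(33−13)÷1=20=t, 14→(14−13)÷1=1=a, 32→(32−13)÷1=19=s, 33→(33−13)÷1=20=t, 18→(18−13)÷1=5=e.

taste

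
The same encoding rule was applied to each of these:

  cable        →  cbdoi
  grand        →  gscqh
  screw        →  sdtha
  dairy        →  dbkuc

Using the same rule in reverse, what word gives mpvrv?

In cable: c→c is +0, a→b is +1, b→d is +2, l→o is +3 — the shift increases by 1 each position. Each letter shifts forward by its position index (0, 1, 2, …) — the shift grows by one for each successive letter.
Reversing it on mpvrv: m−0=m, p−1=o, v−2=t, r−3=o, v−4=r.

motor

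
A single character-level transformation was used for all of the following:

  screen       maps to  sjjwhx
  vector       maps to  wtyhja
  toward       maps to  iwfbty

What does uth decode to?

The output letters match the input read backwards, each shifted +5: screen reversed is neercs. The word is reversed, then every letter is shifted forward by 5.
Undoing it on uth: shift back: u−5=p, t−5=o, h−5=c → poc; then reverse → cop.

cop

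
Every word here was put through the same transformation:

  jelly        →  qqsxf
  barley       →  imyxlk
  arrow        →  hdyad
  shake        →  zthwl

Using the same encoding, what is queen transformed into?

Shifts by position in jelly: pos 0: j→q (+7), pos 1: e→q (+12), pos 2: l→s (+7), pos 3: l→x (+12) — repeating every 2. The shifts repeat in a cycle of length 2: positions 0,1,… shift by +7, +12, then the pattern repeats.
For queen: q+7=x, u+12=g, e+7=l, e+12=q, n+7=u.

xglqu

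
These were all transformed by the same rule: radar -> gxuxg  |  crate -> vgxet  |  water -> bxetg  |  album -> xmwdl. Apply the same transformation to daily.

This is an affine cipher: with a=0,…,z=25, each position x becomes (25x+23) mod 26.
On daily: d(3)→25·3+23≡20=u; a(0)→25·0+23≡23=x; i(8)→25·8+23≡15=p; l(11)→25·11+23≡12=m; y(24)→25·24+23≡25=z (all mod 26).

uxpmz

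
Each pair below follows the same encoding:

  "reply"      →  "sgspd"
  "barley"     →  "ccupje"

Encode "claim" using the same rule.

dndmr

Letter i (0-indexed) is shifted by i+1, so successive shifts are 1, 2, 3, ….
On claim: c+1=d, l+2=n, a+3=d, i+4=m, m+5=r.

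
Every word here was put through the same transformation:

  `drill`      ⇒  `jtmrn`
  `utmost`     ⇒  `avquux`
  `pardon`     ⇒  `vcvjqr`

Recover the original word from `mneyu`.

glass

Shifts by position in drill: pos 0: d→j (+6), pos 1: r→t (+2), pos 2: i→m (+4), pos 3: l→r (+6), pos 4: l→n (+2) — repeating every 3. It's a Vigenère-style cipher with numeric key [6,2,4]: position i shifts by key[i mod 3].
Undoing it on mneyu: m−6=g, n−2=l, e−4=a, y−6=s, u−2=s.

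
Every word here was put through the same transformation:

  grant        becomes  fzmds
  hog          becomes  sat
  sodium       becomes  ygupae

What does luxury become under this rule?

kdgjgx

The output letters match the input read backwards, each shifted +12: grant reversed is tnarg. The word is reversed, then every letter is shifted forward by 12.
For luxury: reverse → yruxul; then shift: y+12=k, r+12=d, u+12=g, x+12=j, u+12=g, l+12=x.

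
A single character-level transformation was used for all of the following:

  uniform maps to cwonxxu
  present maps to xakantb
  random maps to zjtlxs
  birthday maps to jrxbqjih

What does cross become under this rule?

Shifts by position in uniform: pos 0: u→c (+8), pos 1: n→w (+9), pos 2: i→o (+6), pos 3: f→n (+8), pos 4: o→x (+9), pos 5: r→x (+6) — repeating every 3. A repeating key of period 3 is used — shifts +8, +9, +6 over and over.
On cross: c+8=k, r+9=a, o+6=u, s+8=a, s+9=b.

kauab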